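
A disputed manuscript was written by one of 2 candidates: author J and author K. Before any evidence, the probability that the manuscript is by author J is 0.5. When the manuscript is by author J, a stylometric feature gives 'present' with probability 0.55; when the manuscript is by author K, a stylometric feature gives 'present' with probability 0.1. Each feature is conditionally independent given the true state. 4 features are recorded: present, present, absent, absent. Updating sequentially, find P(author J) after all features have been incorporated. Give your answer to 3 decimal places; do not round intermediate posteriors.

After 'present': P(author J) = 0.55·0.5000 / (0.55·0.5000 + 0.1·0.5000) ≈ 0.8462
After 'present': P(author J) = 0.55·0.8462 / (0.55·0.8462 + 0.1·0.1538) ≈ 0.9680
After 'absent': P(author J) = 0.45·0.9680 / (0.45·0.9680 + 0.9·0.0320) ≈ 0.9380
After 'absent': P(author J) = 0.45·0.9380 / (0.45·0.9380 + 0.9·0.0620) ≈ 0.8832

0.883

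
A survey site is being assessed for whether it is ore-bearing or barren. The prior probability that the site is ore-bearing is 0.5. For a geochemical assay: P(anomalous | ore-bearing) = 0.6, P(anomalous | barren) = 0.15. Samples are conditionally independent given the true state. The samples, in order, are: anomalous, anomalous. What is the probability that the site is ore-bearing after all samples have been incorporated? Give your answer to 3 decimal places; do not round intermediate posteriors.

0.941

After 'anomalous': P(ore) = 0.6·0.5000 / (0.6·0.5000 + 0.15·0.5000) ≈ 0.8000
After 'anomalous': P(ore) = 0.6·0.8000 / (0.6·0.8000 + 0.15·0.2000) ≈ 0.9412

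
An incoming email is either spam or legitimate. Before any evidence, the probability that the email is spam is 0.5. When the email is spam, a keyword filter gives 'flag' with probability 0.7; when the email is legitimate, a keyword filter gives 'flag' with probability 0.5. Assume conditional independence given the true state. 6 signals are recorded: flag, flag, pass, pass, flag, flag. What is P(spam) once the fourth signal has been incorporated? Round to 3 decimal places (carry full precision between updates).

After 'flag': P(spam) = 0.7·0.5000 / (0.7·0.5000 + 0.5·0.5000) ≈ 0.5833
After 'flag': P(spam) = 0.7·0.5833 / (0.7·0.5833 + 0.5·0.4167) ≈ 0.6622
After 'pass': P(spam) = 0.3·0.6622 / (0.3·0.6622 + 0.5·0.3378) ≈ 0.5404
After 'pass': P(spam) = 0.3·0.5404 / (0.3·0.5404 + 0.5·0.4596) ≈ 0.4137

0.414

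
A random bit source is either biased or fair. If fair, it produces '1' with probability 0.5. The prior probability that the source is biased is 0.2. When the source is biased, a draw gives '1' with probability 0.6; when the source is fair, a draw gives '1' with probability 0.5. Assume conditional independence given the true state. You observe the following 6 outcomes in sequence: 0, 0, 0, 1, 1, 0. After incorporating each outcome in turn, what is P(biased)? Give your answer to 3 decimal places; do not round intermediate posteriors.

0.129

After '0': P(biased) = 0.4·0.2000 / (0.4·0.2000 + 0.5·0.8000) ≈ 0.1667
After '0': P(biased) = 0.4·0.1667 / (0.4·0.1667 + 0.5·0.8333) ≈ 0.1379
After '0': P(biased) = 0.4·0.1379 / (0.4·0.1379 + 0.5·0.8621) ≈ 0.1135
After '1': P(biased) = 0.6·0.1135 / (0.6·0.1135 + 0.5·0.8865) ≈ 0.1331
After '1': P(biased) = 0.6·0.1331 / (0.6·0.1331 + 0.5·0.8669) ≈ 0.1556
After '0': P(biased) = 0.4·0.1556 / (0.4·0.1556 + 0.5·0.8444) ≈ 0.1285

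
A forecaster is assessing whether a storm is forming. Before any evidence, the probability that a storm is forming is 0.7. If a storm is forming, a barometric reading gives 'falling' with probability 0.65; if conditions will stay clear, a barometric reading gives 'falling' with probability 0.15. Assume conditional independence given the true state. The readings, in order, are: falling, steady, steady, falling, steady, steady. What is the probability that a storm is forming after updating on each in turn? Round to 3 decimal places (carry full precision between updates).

After 'falling': P(storm) = 0.65·0.7000 / (0.65·0.7000 + 0.15·0.3000) ≈ 0.9100
After 'steady': P(storm) = 0.35·0.9100 / (0.35·0.9100 + 0.85·0.0900) ≈ 0.8063
After 'steady': P(storm) = 0.35·0.8063 / (0.35·0.8063 + 0.85·0.1937) ≈ 0.6316
After 'falling': P(storm) = 0.65·0.6316 / (0.65·0.6316 + 0.15·0.3684) ≈ 0.8814
After 'steady': P(storm) = 0.35·0.8814 / (0.35·0.8814 + 0.85·0.1186) ≈ 0.7536
After 'steady': P(storm) = 0.35·0.7536 / (0.35·0.7536 + 0.85·0.2464) ≈ 0.5574

0.557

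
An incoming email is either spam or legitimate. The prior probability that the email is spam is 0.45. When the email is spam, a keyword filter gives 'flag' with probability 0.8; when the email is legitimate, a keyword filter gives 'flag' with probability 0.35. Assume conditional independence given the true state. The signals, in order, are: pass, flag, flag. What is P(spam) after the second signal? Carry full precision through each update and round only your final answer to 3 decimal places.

After 'pass': P(spam) = 0.2·0.4500 / (0.2·0.4500 + 0.65·0.5500) ≈ 0.2011
After 'flag': P(spam) = 0.8·0.2011 / (0.8·0.2011 + 0.35·0.7989) ≈ 0.3653

0.365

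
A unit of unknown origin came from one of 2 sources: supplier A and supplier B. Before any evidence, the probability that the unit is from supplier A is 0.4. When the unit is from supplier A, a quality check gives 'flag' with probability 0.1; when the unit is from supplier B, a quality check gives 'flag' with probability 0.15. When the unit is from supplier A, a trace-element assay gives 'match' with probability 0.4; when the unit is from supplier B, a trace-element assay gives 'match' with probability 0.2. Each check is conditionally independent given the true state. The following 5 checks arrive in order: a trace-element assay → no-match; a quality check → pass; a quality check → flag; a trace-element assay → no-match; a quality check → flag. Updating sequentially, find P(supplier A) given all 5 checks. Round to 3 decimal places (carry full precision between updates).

Apply Bayes' rule sequentially, carrying P(supplier A) forward.
After a trace-element assay='no-match': P(supplier A) = 0.6·0.4000 / (0.6·0.4000 + 0.8·0.6000) ≈ 0.3333
After a quality check='pass': P(supplier A) = 0.9·0.3333 / (0.9·0.3333 + 0.85·0.6667) ≈ 0.3462
After a quality check='flag': P(supplier A) = 0.1·0.3462 / (0.1·0.3462 + 0.15·0.6538) ≈ 0.2609
After a trace-element assay='no-match': P(supplier A) = 0.6·0.2609 / (0.6·0.2609 + 0.8·0.7391) ≈ 0.2093
After a quality check='flag': P(supplier A) = 0.1·0.2093 / (0.1·0.2093 + 0.15·0.7907) ≈ 0.1500

0.150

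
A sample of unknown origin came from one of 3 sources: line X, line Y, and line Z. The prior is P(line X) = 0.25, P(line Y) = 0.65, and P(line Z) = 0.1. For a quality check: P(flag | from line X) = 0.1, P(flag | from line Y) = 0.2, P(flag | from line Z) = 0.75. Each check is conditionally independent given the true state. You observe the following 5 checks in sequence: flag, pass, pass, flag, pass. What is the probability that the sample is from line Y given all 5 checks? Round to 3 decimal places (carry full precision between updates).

After 'flag': normaliser = 0.1·0.2500 + 0.2·0.6500 + 0.75·0.1000; P(line X) ≈ 0.1087, P(line Y) ≈ 0.5652, P(line Z) ≈ 0.3261
After 'pass': normaliser = 0.9·0.1087 + 0.8·0.5652 + 0.25·0.3261; P(line X) ≈ 0.1549, P(line Y) ≈ 0.7160, P(line Z) ≈ 0.1291
After 'pass': normaliser = 0.9·0.1549 + 0.8·0.7160 + 0.25·0.1291; P(line X) ≈ 0.1873, P(line Y) ≈ 0.7694, P(line Z) ≈ 0.0433
After 'flag': normaliser = 0.1·0.1873 + 0.2·0.7694 + 0.75·0.0433; P(line X) ≈ 0.0913, P(line Y) ≈ 0.7502, P(line Z) ≈ 0.1585
After 'pass': normaliser = 0.9·0.0913 + 0.8·0.7502 + 0.25·0.1585; P(line X) ≈ 0.1138, P(line Y) ≈ 0.8313, P(line Z) ≈ 0.0549

0.831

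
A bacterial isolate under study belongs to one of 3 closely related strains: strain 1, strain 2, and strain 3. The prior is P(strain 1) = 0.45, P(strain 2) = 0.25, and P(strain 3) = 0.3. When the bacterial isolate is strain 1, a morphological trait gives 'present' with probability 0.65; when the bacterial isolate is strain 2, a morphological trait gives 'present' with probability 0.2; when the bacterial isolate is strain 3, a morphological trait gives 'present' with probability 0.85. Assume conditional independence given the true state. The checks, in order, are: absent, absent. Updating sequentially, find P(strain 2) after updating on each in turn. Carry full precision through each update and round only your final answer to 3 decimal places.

0.721

After 'absent': normaliser = 0.35·0.4500 + 0.8·0.2500 + 0.15·0.3000; P(strain 1) ≈ 0.3913, P(strain 2) ≈ 0.4969, P(strain 3) ≈ 0.1118
After 'absent': normaliser = 0.35·0.3913 + 0.8·0.4969 + 0.15·0.1118; P(strain 1) ≈ 0.2485, P(strain 2) ≈ 0.7211, P(strain 3) ≈ 0.0304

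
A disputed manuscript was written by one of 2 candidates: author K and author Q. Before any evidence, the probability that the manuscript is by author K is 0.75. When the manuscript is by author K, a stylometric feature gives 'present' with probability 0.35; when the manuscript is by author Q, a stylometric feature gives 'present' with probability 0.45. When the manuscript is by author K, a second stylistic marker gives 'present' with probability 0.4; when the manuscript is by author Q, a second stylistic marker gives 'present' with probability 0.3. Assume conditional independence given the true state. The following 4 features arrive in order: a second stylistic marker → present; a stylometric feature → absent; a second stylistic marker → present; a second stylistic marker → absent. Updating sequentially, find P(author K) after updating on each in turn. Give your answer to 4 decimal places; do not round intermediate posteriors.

After a second stylistic marker='present': P(author K) = 0.4·0.7500 / (0.4·0.7500 + 0.3·0.2500) ≈ 0.8000
After a stylometric feature='absent': P(author K) = 0.65·0.8000 / (0.65·0.8000 + 0.55·0.2000) ≈ 0.8254
After a second stylistic marker='present': P(author K) = 0.4·0.8254 / (0.4·0.8254 + 0.3·0.1746) ≈ 0.8631
After a second stylistic marker='absent': P(author K) = 0.6·0.8631 / (0.6·0.8631 + 0.7·0.1369) ≈ 0.8438

0.8438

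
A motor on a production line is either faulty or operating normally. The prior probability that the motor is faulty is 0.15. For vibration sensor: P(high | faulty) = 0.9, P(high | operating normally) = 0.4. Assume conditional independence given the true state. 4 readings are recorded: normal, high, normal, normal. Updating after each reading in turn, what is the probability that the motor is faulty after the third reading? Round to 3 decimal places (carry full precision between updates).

0.011

After 'normal': P(faulty) = 0.1·0.1500 / (0.1·0.1500 + 0.6·0.8500) ≈ 0.0286
After 'high': P(faulty) = 0.9·0.0286 / (0.9·0.0286 + 0.4·0.9714) ≈ 0.0621
After 'normal': P(faulty) = 0.1·0.0621 / (0.1·0.0621 + 0.6·0.9379) ≈ 0.0109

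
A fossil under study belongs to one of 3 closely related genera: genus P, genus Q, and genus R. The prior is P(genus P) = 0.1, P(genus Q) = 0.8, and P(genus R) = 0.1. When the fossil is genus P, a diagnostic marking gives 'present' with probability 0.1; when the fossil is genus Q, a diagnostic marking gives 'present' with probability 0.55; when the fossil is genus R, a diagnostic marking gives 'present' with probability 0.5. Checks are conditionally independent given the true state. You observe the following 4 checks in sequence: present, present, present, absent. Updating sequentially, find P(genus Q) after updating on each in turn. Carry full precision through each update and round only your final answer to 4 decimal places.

After 'present': normaliser = 0.1·0.1000 + 0.55·0.8000 + 0.5·0.1000; P(genus P) ≈ 0.0200, P(genus Q) ≈ 0.8800, P(genus R) ≈ 0.1000
After 'present': normaliser = 0.1·0.0200 + 0.55·0.8800 + 0.5·0.1000; P(genus P) ≈ 0.0037, P(genus Q) ≈ 0.9030, P(genus R) ≈ 0.0933
After 'present': normaliser = 0.1·0.0037 + 0.55·0.9030 + 0.5·0.0933; P(genus P) ≈ 0.0007, P(genus Q) ≈ 0.9135, P(genus R) ≈ 0.0858
After 'absent': normaliser = 0.9·0.0007 + 0.45·0.9135 + 0.5·0.0858; P(genus P) ≈ 0.0014, P(genus Q) ≈ 0.9043, P(genus R) ≈ 0.0944

0.9043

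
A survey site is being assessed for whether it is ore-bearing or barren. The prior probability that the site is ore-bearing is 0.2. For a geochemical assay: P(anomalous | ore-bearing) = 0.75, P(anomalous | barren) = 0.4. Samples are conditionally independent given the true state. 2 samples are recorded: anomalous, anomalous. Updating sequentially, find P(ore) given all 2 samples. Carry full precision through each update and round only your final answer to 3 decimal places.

0.468

After 'anomalous': P(ore) = 0.75·0.2000 / (0.75·0.2000 + 0.4·0.8000) ≈ 0.3191
After 'anomalous': P(ore) = 0.75·0.3191 / (0.75·0.3191 + 0.4·0.6809) ≈ 0.4678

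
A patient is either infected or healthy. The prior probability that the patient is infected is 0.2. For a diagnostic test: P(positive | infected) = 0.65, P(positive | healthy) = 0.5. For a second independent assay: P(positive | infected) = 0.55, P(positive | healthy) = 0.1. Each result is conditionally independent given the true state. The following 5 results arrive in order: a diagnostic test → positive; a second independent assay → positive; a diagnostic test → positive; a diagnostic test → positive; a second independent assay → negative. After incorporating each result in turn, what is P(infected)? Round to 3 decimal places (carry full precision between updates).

0.602

Apply Bayes' rule sequentially, carrying P(infected) forward.
After a diagnostic test='positive': P(infected) = 0.65·0.2000 / (0.65·0.2000 + 0.5·0.8000) ≈ 0.2453
After a second independent assay='positive': P(infected) = 0.55·0.2453 / (0.55·0.2453 + 0.1·0.7547) ≈ 0.6413
After a diagnostic test='positive': P(infected) = 0.65·0.6413 / (0.65·0.6413 + 0.5·0.3587) ≈ 0.6991
After a diagnostic test='positive': P(infected) = 0.65·0.6991 / (0.65·0.6991 + 0.5·0.3009) ≈ 0.7513
After a second independent assay='negative': P(infected) = 0.45·0.7513 / (0.45·0.7513 + 0.9·0.2487) ≈ 0.6017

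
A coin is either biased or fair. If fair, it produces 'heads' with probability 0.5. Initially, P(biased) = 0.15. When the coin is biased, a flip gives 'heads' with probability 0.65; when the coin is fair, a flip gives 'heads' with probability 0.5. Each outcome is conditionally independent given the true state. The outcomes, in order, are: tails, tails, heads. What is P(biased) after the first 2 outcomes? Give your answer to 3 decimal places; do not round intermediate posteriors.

0.080

After 'tails': P(biased) = 0.35·0.1500 / (0.35·0.1500 + 0.5·0.8500) ≈ 0.1099
After 'tails': P(biased) = 0.35·0.1099 / (0.35·0.1099 + 0.5·0.8901) ≈ 0.0796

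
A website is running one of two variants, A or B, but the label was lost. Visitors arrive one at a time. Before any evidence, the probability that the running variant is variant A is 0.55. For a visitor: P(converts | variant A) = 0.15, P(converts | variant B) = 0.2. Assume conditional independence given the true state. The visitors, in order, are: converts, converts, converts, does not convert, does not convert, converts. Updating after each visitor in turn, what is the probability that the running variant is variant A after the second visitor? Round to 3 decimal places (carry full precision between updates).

0.407

After 'converts': P(A) = 0.15·0.5500 / (0.15·0.5500 + 0.2·0.4500) ≈ 0.4783
After 'converts': P(A) = 0.15·0.4783 / (0.15·0.4783 + 0.2·0.5217) ≈ 0.4074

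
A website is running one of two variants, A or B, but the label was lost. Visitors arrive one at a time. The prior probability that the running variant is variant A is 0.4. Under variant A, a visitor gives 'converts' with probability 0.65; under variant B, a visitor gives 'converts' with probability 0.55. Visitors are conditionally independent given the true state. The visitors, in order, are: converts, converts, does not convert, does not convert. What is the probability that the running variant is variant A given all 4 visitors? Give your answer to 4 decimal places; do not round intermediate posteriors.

After 'converts': P(A) = 0.65·0.4000 / (0.65·0.4000 + 0.55·0.6000) ≈ 0.4407
After 'converts': P(A) = 0.65·0.4407 / (0.65·0.4407 + 0.55·0.5593) ≈ 0.4822
After 'does not convert': P(A) = 0.35·0.4822 / (0.35·0.4822 + 0.45·0.5178) ≈ 0.4200
After 'does not convert': P(A) = 0.35·0.4200 / (0.35·0.4200 + 0.45·0.5800) ≈ 0.3603

0.3603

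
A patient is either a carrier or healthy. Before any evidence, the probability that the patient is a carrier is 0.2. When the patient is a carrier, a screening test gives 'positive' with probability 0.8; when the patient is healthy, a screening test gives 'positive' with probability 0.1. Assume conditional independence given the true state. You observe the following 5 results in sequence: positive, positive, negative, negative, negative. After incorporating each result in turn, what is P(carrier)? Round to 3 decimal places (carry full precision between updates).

0.149

After 'positive': P(carrier) = 0.8·0.2000 / (0.8·0.2000 + 0.1·0.8000) ≈ 0.6667
After 'positive': P(carrier) = 0.8·0.6667 / (0.8·0.6667 + 0.1·0.3333) ≈ 0.9412
After 'negative': P(carrier) = 0.2·0.9412 / (0.2·0.9412 + 0.9·0.0588) ≈ 0.7805
After 'negative': P(carrier) = 0.2·0.7805 / (0.2·0.7805 + 0.9·0.2195) ≈ 0.4414
After 'negative': P(carrier) = 0.2·0.4414 / (0.2·0.4414 + 0.9·0.5586) ≈ 0.1494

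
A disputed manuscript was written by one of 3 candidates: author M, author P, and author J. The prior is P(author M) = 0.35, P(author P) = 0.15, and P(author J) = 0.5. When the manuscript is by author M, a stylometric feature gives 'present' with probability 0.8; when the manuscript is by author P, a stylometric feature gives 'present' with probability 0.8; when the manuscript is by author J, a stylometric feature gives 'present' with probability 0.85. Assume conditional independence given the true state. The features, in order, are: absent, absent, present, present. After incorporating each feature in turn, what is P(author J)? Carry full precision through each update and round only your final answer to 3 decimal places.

0.388

Apply Bayes' rule sequentially, carrying P(author J) forward.
After 'absent': normaliser = 0.2·0.3500 + 0.2·0.1500 + 0.15·0.5000; P(author M) ≈ 0.4000, P(author P) ≈ 0.1714, P(author J) ≈ 0.4286
After 'absent': normaliser = 0.2·0.4000 + 0.2·0.1714 + 0.15·0.4286; P(author M) ≈ 0.4480, P(author P) ≈ 0.1920, P(author J) ≈ 0.3600
After 'present': normaliser = 0.8·0.4480 + 0.8·0.1920 + 0.85·0.3600; P(author M) ≈ 0.4381, P(author P) ≈ 0.1878, P(author J) ≈ 0.3741
After 'present': normaliser = 0.8·0.4381 + 0.8·0.1878 + 0.85·0.3741; P(author M) ≈ 0.4281, P(author P) ≈ 0.1835, P(author J) ≈ 0.3884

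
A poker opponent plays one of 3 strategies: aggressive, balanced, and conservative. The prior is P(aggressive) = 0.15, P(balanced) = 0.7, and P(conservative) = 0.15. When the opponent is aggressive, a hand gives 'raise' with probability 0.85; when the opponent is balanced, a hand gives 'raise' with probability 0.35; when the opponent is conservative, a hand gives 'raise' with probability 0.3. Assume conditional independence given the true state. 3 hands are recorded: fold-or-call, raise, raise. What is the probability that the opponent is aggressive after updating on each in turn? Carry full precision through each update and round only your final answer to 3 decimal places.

Each posterior becomes the prior for the next update.
After 'fold-or-call': normaliser = 0.15·0.1500 + 0.65·0.7000 + 0.7·0.1500; P(aggressive) ≈ 0.0386, P(balanced) ≈ 0.7811, P(conservative) ≈ 0.1803
After 'raise': normaliser = 0.85·0.0386 + 0.35·0.7811 + 0.3·0.1803; P(aggressive) ≈ 0.0911, P(balanced) ≈ 0.7588, P(conservative) ≈ 0.1501
After 'raise': normaliser = 0.85·0.0911 + 0.35·0.7588 + 0.3·0.1501; P(aggressive) ≈ 0.1996, P(balanced) ≈ 0.6844, P(conservative) ≈ 0.1160

0.200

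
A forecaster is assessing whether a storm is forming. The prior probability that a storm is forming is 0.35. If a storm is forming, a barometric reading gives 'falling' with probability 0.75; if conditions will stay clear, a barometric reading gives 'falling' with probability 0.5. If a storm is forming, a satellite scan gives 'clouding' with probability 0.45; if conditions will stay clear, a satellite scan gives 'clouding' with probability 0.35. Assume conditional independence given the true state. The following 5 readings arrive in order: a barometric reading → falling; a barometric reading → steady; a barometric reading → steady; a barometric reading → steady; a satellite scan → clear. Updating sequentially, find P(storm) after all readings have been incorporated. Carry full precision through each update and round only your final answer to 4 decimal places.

After a barometric reading='falling': P(storm) = 0.75·0.3500 / (0.75·0.3500 + 0.5·0.6500) ≈ 0.4468
After a barometric reading='steady': P(storm) = 0.25·0.4468 / (0.25·0.4468 + 0.5·0.5532) ≈ 0.2877
After a barometric reading='steady': P(storm) = 0.25·0.2877 / (0.25·0.2877 + 0.5·0.7123) ≈ 0.1680
After a barometric reading='steady': P(storm) = 0.25·0.1680 / (0.25·0.1680 + 0.5·0.8320) ≈ 0.0917
After a satellite scan='clear': P(storm) = 0.55·0.0917 / (0.55·0.0917 + 0.65·0.9083) ≈ 0.0787

0.0787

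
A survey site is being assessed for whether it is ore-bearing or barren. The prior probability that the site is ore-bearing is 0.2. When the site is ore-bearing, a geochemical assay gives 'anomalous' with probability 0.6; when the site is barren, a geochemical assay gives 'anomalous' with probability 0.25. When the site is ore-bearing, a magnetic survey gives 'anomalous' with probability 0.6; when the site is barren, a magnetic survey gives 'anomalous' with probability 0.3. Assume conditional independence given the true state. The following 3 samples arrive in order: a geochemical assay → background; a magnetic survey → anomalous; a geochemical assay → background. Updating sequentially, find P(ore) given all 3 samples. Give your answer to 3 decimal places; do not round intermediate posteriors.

0.125

After a geochemical assay='background': P(ore) = 0.4·0.2000 / (0.4·0.2000 + 0.75·0.8000) ≈ 0.1176
After a magnetic survey='anomalous': P(ore) = 0.6·0.1176 / (0.6·0.1176 + 0.3·0.8824) ≈ 0.2105
After a geochemical assay='background': P(ore) = 0.4·0.2105 / (0.4·0.2105 + 0.75·0.7895) ≈ 0.1245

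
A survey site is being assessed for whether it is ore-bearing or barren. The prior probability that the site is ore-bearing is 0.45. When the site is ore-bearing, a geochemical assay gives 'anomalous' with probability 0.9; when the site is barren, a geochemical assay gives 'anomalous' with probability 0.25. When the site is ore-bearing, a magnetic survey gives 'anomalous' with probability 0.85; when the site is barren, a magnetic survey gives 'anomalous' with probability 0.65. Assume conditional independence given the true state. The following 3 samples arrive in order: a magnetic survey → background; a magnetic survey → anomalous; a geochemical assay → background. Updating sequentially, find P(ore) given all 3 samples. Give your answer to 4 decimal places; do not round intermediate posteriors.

After a magnetic survey='background': P(ore) = 0.15·0.4500 / (0.15·0.4500 + 0.35·0.5500) ≈ 0.2596
After a magnetic survey='anomalous': P(ore) = 0.85·0.2596 / (0.85·0.2596 + 0.65·0.7404) ≈ 0.3144
After a geochemical assay='background': P(ore) = 0.1·0.3144 / (0.1·0.3144 + 0.75·0.6856) ≈ 0.0576

0.0576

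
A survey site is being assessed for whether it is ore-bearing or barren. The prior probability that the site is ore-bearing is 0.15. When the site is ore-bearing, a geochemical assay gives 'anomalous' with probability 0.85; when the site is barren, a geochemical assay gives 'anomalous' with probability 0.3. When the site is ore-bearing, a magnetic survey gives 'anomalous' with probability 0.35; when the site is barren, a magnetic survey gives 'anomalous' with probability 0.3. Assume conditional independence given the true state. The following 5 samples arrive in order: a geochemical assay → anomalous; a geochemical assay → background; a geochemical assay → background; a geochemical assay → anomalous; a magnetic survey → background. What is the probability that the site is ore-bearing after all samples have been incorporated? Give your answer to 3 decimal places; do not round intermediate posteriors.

0.057

Each posterior becomes the prior for the next update.
After a geochemical assay='anomalous': P(ore) = 0.85·0.1500 / (0.85·0.1500 + 0.3·0.8500) ≈ 0.3333
After a geochemical assay='background': P(ore) = 0.15·0.3333 / (0.15·0.3333 + 0.7·0.6667) ≈ 0.0968
After a geochemical assay='background': P(ore) = 0.15·0.0968 / (0.15·0.0968 + 0.7·0.9032) ≈ 0.0224
After a geochemical assay='anomalous': P(ore) = 0.85·0.0224 / (0.85·0.0224 + 0.3·0.9776) ≈ 0.0611
After a magnetic survey='background': P(ore) = 0.65·0.0611 / (0.65·0.0611 + 0.7·0.9389) ≈ 0.0570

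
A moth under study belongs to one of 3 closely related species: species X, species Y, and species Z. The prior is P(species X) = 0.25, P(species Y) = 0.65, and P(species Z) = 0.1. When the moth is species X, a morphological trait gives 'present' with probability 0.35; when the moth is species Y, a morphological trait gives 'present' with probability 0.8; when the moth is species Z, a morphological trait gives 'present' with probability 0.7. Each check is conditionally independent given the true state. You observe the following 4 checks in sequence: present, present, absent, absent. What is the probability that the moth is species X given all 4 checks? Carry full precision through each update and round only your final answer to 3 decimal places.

0.381

After 'present': normaliser = 0.35·0.2500 + 0.8·0.6500 + 0.7·0.1000; P(species X) ≈ 0.1292, P(species Y) ≈ 0.7675, P(species Z) ≈ 0.1033
After 'present': normaliser = 0.35·0.1292 + 0.8·0.7675 + 0.7·0.1033; P(species X) ≈ 0.0618, P(species Y) ≈ 0.8393, P(species Z) ≈ 0.0989
After 'absent': normaliser = 0.65·0.0618 + 0.2·0.8393 + 0.3·0.0989; P(species X) ≈ 0.1690, P(species Y) ≈ 0.7062, P(species Z) ≈ 0.1248
After 'absent': normaliser = 0.65·0.1690 + 0.2·0.7062 + 0.3·0.1248; P(species X) ≈ 0.3807, P(species Y) ≈ 0.4896, P(species Z) ≈ 0.1297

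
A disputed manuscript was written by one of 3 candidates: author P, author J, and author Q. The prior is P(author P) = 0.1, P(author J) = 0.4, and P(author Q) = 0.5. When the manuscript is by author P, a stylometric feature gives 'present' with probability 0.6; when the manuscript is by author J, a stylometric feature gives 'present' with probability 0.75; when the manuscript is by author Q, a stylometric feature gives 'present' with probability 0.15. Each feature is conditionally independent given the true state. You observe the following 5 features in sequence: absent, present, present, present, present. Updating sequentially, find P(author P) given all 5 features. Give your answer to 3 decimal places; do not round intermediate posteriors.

0.140

After 'absent': normaliser = 0.4·0.1000 + 0.25·0.4000 + 0.85·0.5000; P(author P) ≈ 0.0708, P(author J) ≈ 0.1770, P(author Q) ≈ 0.7522
After 'present': normaliser = 0.6·0.0708 + 0.75·0.1770 + 0.15·0.7522; P(author P) ≈ 0.1475, P(author J) ≈ 0.4608, P(author Q) ≈ 0.3917
After 'present': normaliser = 0.6·0.1475 + 0.75·0.4608 + 0.15·0.3917; P(author P) ≈ 0.1795, P(author J) ≈ 0.7013, P(author Q) ≈ 0.1192
After 'present': normaliser = 0.6·0.1795 + 0.75·0.7013 + 0.15·0.1192; P(author P) ≈ 0.1653, P(author J) ≈ 0.8072, P(author Q) ≈ 0.0274
After 'present': normaliser = 0.6·0.1653 + 0.75·0.8072 + 0.15·0.0274; P(author P) ≈ 0.1400, P(author J) ≈ 0.8542, P(author Q) ≈ 0.0058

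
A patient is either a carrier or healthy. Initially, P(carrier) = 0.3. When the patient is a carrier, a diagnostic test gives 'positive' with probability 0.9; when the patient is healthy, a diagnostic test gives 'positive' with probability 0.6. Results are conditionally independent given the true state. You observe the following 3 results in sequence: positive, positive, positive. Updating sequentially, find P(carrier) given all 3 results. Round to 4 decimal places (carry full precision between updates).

After 'positive': P(carrier) = 0.9·0.3000 / (0.9·0.3000 + 0.6·0.7000) ≈ 0.3913
After 'positive': P(carrier) = 0.9·0.3913 / (0.9·0.3913 + 0.6·0.6087) ≈ 0.4909
After 'positive': P(carrier) = 0.9·0.4909 / (0.9·0.4909 + 0.6·0.5091) ≈ 0.5912

0.5912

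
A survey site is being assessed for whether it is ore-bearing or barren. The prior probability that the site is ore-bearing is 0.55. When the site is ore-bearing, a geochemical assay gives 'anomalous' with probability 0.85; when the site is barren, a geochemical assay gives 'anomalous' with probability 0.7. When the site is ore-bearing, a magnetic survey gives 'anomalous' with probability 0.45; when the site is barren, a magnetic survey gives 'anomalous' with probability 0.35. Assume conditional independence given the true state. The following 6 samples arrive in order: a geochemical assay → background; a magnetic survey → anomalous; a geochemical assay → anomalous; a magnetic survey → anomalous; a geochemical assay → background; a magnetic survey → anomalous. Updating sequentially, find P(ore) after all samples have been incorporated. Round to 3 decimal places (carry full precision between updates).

0.441

After a geochemical assay='background': P(ore) = 0.15·0.5500 / (0.15·0.5500 + 0.3·0.4500) ≈ 0.3793
After a magnetic survey='anomalous': P(ore) = 0.45·0.3793 / (0.45·0.3793 + 0.35·0.6207) ≈ 0.4400
After a geochemical assay='anomalous': P(ore) = 0.85·0.4400 / (0.85·0.4400 + 0.7·0.5600) ≈ 0.4883
After a magnetic survey='anomalous': P(ore) = 0.45·0.4883 / (0.45·0.4883 + 0.35·0.5117) ≈ 0.5509
After a geochemical assay='background': P(ore) = 0.15·0.5509 / (0.15·0.5509 + 0.3·0.4491) ≈ 0.3802
After a magnetic survey='anomalous': P(ore) = 0.45·0.3802 / (0.45·0.3802 + 0.35·0.6198) ≈ 0.4409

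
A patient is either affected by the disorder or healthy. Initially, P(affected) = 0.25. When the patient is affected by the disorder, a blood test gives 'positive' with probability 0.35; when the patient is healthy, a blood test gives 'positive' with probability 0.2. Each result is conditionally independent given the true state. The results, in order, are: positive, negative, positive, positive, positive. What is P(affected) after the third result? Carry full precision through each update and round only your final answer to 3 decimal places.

After 'positive': P(affected) = 0.35·0.2500 / (0.35·0.2500 + 0.2·0.7500) ≈ 0.3684
After 'negative': P(affected) = 0.65·0.3684 / (0.65·0.3684 + 0.8·0.6316) ≈ 0.3216
After 'positive': P(affected) = 0.35·0.3216 / (0.35·0.3216 + 0.2·0.6784) ≈ 0.4534

0.453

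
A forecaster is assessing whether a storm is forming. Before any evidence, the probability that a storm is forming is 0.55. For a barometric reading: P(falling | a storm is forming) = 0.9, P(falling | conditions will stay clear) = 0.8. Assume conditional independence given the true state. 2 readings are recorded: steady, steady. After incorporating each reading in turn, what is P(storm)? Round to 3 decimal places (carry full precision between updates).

After 'steady': P(storm) = 0.1·0.5500 / (0.1·0.5500 + 0.2·0.4500) ≈ 0.3793
After 'steady': P(storm) = 0.1·0.3793 / (0.1·0.3793 + 0.2·0.6207) ≈ 0.2340

0.234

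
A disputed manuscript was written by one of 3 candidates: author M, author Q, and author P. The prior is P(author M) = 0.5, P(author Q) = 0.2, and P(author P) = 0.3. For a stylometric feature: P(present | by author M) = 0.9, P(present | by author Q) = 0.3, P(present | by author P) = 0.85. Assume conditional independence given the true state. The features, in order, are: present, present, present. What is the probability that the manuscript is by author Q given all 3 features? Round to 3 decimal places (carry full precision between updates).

0.010

After 'present': normaliser = 0.9·0.5000 + 0.3·0.2000 + 0.85·0.3000; P(author M) ≈ 0.5882, P(author Q) ≈ 0.0784, P(author P) ≈ 0.3333
After 'present': normaliser = 0.9·0.5882 + 0.3·0.0784 + 0.85·0.3333; P(author M) ≈ 0.6331, P(author Q) ≈ 0.0281, P(author P) ≈ 0.3388
After 'present': normaliser = 0.9·0.6331 + 0.3·0.0281 + 0.85·0.3388; P(author M) ≈ 0.6578, P(author Q) ≈ 0.0097, P(author P) ≈ 0.3325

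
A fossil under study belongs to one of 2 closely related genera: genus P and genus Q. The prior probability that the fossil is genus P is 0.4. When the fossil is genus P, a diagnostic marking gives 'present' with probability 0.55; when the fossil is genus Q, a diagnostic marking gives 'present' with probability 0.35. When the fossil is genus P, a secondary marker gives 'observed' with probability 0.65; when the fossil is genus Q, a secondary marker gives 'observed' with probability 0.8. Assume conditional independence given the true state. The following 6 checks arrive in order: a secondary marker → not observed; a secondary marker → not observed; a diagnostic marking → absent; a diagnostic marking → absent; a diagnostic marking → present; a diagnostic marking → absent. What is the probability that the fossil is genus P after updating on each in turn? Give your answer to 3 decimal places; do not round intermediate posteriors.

0.516

Each posterior becomes the prior for the next update.
After a secondary marker='not observed': P(genus P) = 0.35·0.4000 / (0.35·0.4000 + 0.2·0.6000) ≈ 0.5385
After a secondary marker='not observed': P(genus P) = 0.35·0.5385 / (0.35·0.5385 + 0.2·0.4615) ≈ 0.6712
After a diagnostic marking='absent': P(genus P) = 0.45·0.6712 / (0.45·0.6712 + 0.65·0.3288) ≈ 0.5857
After a diagnostic marking='absent': P(genus P) = 0.45·0.5857 / (0.45·0.5857 + 0.65·0.4143) ≈ 0.4946
After a diagnostic marking='present': P(genus P) = 0.55·0.4946 / (0.55·0.4946 + 0.35·0.5054) ≈ 0.6059
After a diagnostic marking='absent': P(genus P) = 0.45·0.6059 / (0.45·0.6059 + 0.65·0.3941) ≈ 0.5156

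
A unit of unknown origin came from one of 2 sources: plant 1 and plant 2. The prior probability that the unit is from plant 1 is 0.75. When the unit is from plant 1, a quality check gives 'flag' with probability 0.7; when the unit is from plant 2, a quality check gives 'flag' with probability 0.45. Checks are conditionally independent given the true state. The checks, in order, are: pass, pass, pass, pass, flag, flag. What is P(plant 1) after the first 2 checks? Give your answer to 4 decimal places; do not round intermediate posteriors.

After 'pass': P(plant 1) = 0.3·0.7500 / (0.3·0.7500 + 0.55·0.2500) ≈ 0.6207
After 'pass': P(plant 1) = 0.3·0.6207 / (0.3·0.6207 + 0.55·0.3793) ≈ 0.4716

0.4716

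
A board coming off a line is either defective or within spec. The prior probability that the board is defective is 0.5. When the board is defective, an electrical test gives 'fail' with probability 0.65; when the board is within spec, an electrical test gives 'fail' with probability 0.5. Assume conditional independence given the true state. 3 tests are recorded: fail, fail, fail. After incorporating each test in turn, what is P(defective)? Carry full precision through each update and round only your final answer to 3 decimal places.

0.687

After 'fail': P(defective) = 0.65·0.5000 / (0.65·0.5000 + 0.5·0.5000) ≈ 0.5652
After 'fail': P(defective) = 0.65·0.5652 / (0.65·0.5652 + 0.5·0.4348) ≈ 0.6283
After 'fail': P(defective) = 0.65·0.6283 / (0.65·0.6283 + 0.5·0.3717) ≈ 0.6872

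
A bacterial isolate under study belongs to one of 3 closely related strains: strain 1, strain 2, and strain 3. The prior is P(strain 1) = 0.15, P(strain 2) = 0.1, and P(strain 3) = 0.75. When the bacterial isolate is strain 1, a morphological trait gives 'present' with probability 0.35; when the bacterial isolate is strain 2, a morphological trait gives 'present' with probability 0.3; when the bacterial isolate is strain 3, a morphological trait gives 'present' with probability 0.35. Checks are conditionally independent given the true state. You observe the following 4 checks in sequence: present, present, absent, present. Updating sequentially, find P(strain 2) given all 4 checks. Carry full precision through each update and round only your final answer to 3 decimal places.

After 'present': normaliser = 0.35·0.1500 + 0.3·0.1000 + 0.35·0.7500; P(strain 1) ≈ 0.1522, P(strain 2) ≈ 0.0870, P(strain 3) ≈ 0.7609
After 'present': normaliser = 0.35·0.1522 + 0.3·0.0870 + 0.35·0.7609; P(strain 1) ≈ 0.1541, P(strain 2) ≈ 0.0755, P(strain 3) ≈ 0.7704
After 'absent': normaliser = 0.65·0.1541 + 0.7·0.0755 + 0.65·0.7704; P(strain 1) ≈ 0.1532, P(strain 2) ≈ 0.0808, P(strain 3) ≈ 0.7660
After 'present': normaliser = 0.35·0.1532 + 0.3·0.0808 + 0.35·0.7660; P(strain 1) ≈ 0.1550, P(strain 2) ≈ 0.0701, P(strain 3) ≈ 0.7749

0.070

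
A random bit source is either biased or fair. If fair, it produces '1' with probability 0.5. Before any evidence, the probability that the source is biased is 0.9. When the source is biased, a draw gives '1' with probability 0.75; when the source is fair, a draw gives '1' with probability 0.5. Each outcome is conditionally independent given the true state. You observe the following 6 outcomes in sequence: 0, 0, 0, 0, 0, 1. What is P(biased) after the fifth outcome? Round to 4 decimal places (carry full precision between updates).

0.2195

After '0': P(biased) = 0.25·0.9000 / (0.25·0.9000 + 0.5·0.1000) ≈ 0.8182
After '0': P(biased) = 0.25·0.8182 / (0.25·0.8182 + 0.5·0.1818) ≈ 0.6923
After '0': P(biased) = 0.25·0.6923 / (0.25·0.6923 + 0.5·0.3077) ≈ 0.5294
After '0': P(biased) = 0.25·0.5294 / (0.25·0.5294 + 0.5·0.4706) ≈ 0.3600
After '0': P(biased) = 0.25·0.3600 / (0.25·0.3600 + 0.5·0.6400) ≈ 0.2195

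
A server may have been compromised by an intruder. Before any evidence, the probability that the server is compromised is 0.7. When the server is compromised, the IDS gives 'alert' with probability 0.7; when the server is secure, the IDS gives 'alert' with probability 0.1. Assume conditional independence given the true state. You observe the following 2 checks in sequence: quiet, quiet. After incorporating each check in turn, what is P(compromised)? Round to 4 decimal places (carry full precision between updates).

After 'quiet': P(compromised) = 0.3·0.7000 / (0.3·0.7000 + 0.9·0.3000) ≈ 0.4375
After 'quiet': P(compromised) = 0.3·0.4375 / (0.3·0.4375 + 0.9·0.5625) ≈ 0.2059

0.2059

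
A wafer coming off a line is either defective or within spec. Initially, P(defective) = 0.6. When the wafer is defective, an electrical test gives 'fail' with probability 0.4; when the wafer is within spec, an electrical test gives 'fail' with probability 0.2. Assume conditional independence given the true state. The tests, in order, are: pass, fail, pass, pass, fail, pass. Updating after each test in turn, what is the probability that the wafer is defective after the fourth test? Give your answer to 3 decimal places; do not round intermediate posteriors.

Apply Bayes' rule sequentially, carrying P(defective) forward.
After 'pass': P(defective) = 0.6·0.6000 / (0.6·0.6000 + 0.8·0.4000) ≈ 0.5294
After 'fail': P(defective) = 0.4·0.5294 / (0.4·0.5294 + 0.2·0.4706) ≈ 0.6923
After 'pass': P(defective) = 0.6·0.6923 / (0.6·0.6923 + 0.8·0.3077) ≈ 0.6279
After 'pass': P(defective) = 0.6·0.6279 / (0.6·0.6279 + 0.8·0.3721) ≈ 0.5586

0.559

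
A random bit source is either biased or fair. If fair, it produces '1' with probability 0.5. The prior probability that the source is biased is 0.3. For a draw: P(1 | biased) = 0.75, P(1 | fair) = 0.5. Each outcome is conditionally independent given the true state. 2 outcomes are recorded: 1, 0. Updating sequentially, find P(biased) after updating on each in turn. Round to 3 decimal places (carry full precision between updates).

0.243

After '1': P(biased) = 0.75·0.3000 / (0.75·0.3000 + 0.5·0.7000) ≈ 0.3913
After '0': P(biased) = 0.25·0.3913 / (0.25·0.3913 + 0.5·0.6087) ≈ 0.2432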